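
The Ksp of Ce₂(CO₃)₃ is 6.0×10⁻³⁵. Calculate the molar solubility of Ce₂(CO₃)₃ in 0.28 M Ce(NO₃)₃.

3.0×10⁻¹² M

Ce₂(CO₃)₃(s) ⇌ 2 Ce³⁺(aq) + 3 CO₃²⁻(aq)
The solution already contains Ce³⁺ at 0.28 M. Let s be the molar solubility of Ce₂(CO₃)₃.
[Ce³⁺] ≈ 0.28 M (common ion dominates); [CO₃²⁻] = 3s.
Ksp = [Ce³⁺]^2[CO₃²⁻]^3 = (0.28)^2(3s)^3
(3s)^3 = 6.0×10⁻³⁵ / (0.28)^2 = 7.7×10⁻³⁴
s = 3.0×10⁻¹² M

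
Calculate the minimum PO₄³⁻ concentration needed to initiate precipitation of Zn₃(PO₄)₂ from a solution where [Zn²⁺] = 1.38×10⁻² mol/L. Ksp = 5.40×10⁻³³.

Precipitation begins when Q = Ksp.
Zn₃(PO₄)₂(s) ⇌ 3 Zn²⁺(aq) + 2 PO₄³⁻(aq)
Ksp = [Zn²⁺]^3[PO₄³⁻]^2 = [PO₄³⁻]^2(1.38×10⁻²)^3
[PO₄³⁻]^2 = 5.40×10⁻³³ / (1.38×10⁻²)^3 = 2.05×10⁻²⁷
[PO₄³⁻] = 4.53×10⁻¹⁴ mol/L

4.53×10⁻¹⁴ M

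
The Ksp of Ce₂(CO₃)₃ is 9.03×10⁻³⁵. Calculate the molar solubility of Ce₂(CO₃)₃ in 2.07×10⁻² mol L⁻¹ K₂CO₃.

1.60×10⁻¹⁵ M

Ce₂(CO₃)₃(s) ⇌ 2 Ce³⁺(aq) + 3 CO₃²⁻(aq)
The solution already contains CO₃²⁻ at 2.07×10⁻² mol L⁻¹. Let s be the molar solubility of Ce₂(CO₃)₃.
[CO₃²⁻] ≈ 2.07×10⁻² mol L⁻¹ (common ion dominates); [Ce³⁺] = 2s.
Ksp = [Ce³⁺]^2[CO₃²⁻]^3 = (2s)^2(2.07×10⁻²)^3
(2s)^2 = 9.03×10⁻³⁵ / (2.07×10⁻²)^3 = 1.02×10⁻²⁹
s = 1.60×10⁻¹⁵ mol L⁻¹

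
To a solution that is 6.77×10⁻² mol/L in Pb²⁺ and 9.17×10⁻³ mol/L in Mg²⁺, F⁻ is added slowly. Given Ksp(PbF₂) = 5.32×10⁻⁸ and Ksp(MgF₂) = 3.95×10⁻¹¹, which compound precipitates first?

MgF₂

A salt starts to precipitate once the ion product Q reaches its Ksp.
For PbF₂: [F⁻] = (Ksp/[Pb²⁺])^(1/2) = 8.86×10⁻⁴ mol/L
For MgF₂: [F⁻] = (Ksp/[Mg²⁺])^(1/2) = 6.56×10⁻⁵ mol/L
MgF₂ requires the lower [F⁻], so it precipitates first.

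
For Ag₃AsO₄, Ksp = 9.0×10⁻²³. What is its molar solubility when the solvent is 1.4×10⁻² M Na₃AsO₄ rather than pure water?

6.2×10⁻⁸ M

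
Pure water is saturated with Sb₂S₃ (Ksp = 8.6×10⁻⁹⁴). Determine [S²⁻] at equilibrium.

2.9×10⁻¹⁹ M

Sb₂S₃(s) ⇌ 2 Sb³⁺(aq) + 3 S²⁻(aq)
If s mol/L of Sb₂S₃ dissolves, [Sb³⁺] = 2s and [S²⁻] = 3s.
Ksp = [Sb³⁺]^2[S²⁻]^3 = (2s)^2 · (3s)^3 = 108s^5 = 8.6×10⁻⁹⁴
s = 9.6×10⁻²⁰ mol L⁻¹
[S²⁻] = 3s = 2.9×10⁻¹⁹ mol L⁻¹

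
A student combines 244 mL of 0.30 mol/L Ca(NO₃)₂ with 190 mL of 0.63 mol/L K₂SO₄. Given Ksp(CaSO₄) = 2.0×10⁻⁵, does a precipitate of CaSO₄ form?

Yes

The combined volume is 434 mL.
[Ca²⁺] = (0.30)(244)/434 = 0.17 mol/L
[SO₄²⁻] = (0.63)(190)/434 = 0.28 mol/L
Q = [Ca²⁺][SO₄²⁻] = 4.7×10⁻²
Because Q > Ksp (4.7×10⁻² vs 2.0×10⁻⁵), a precipitate of CaSO₄ forms.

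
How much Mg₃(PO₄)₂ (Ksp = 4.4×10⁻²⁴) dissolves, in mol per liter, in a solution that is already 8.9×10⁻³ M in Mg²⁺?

1.2×10⁻⁹ M

Mg₃(PO₄)₂(s) ⇌ 3 Mg²⁺(aq) + 2 PO₄³⁻(aq)
Let s be the solubility of Mg₃(PO₄)₂ here. The common ion gives [Mg²⁺] ≈ 8.9×10⁻³ M, and [PO₄³⁻] = 2s.
Ksp = [Mg²⁺]^3[PO₄³⁻]^2 = (8.9×10⁻³)^3(2s)^2
(2s)^2 = 4.4×10⁻²⁴ / (8.9×10⁻³)^3 = 6.2×10⁻¹⁸
s = 1.2×10⁻⁹ M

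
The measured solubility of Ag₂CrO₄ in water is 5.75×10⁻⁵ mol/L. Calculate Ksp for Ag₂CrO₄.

Ksp = 7.60×10⁻¹³

Ag₂CrO₄(s) ⇌ 2 Ag⁺(aq) + CrO₄²⁻(aq)
Call the molar solubility s, so that [Ag⁺] = 2s and [CrO₄²⁻] = s.
Ksp = [Ag⁺]^2[CrO₄²⁻] = (2s)^2 · s = 4s^3
Ksp = 4 × (5.75×10⁻⁵)^3 = 7.60×10⁻¹³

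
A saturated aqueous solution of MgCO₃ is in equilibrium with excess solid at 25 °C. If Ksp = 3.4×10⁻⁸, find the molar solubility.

1.8×10⁻⁴ M

MgCO₃(s) ⇌ Mg²⁺(aq) + CO₃²⁻(aq)
Call the molar solubility s, so that [Mg²⁺] = s and [CO₃²⁻] = s.
Ksp = [Mg²⁺][CO₃²⁻] = s · s = s^2
s^2 = 3.4×10⁻⁸
Taking the 2nd root, s = 1.8×10⁻⁴ M.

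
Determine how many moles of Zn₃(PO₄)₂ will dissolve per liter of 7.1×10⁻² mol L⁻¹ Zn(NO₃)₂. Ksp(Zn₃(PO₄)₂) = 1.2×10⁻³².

Zn₃(PO₄)₂(s) ⇌ 3 Zn²⁺(aq) + 2 PO₄³⁻(aq)
The solution already contains Zn²⁺ at 7.1×10⁻² mol L⁻¹. Let s be the molar solubility of Zn₃(PO₄)₂.
[Zn²⁺] ≈ 7.1×10⁻² mol L⁻¹ (common ion dominates); [PO₄³⁻] = 2s.
Ksp = [Zn²⁺]^3[PO₄³⁻]^2 = (7.1×10⁻²)^3(2s)^2
(2s)^2 = 1.2×10⁻³² / (7.1×10⁻²)^3 = 3.4×10⁻²⁹
s = 2.9×10⁻¹⁵ mol L⁻¹

2.9×10⁻¹⁵ M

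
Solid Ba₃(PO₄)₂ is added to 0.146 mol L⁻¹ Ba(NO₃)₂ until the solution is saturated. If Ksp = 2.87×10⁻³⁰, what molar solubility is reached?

1.52×10⁻¹⁴ M

Ba₃(PO₄)₂(s) ⇌ 3 Ba²⁺(aq) + 2 PO₄³⁻(aq)
The solution already contains Ba²⁺ at 0.146 mol L⁻¹. Let s be the molar solubility of Ba₃(PO₄)₂.
[Ba²⁺] ≈ 0.146 mol L⁻¹ (common ion dominates); [PO₄³⁻] = 2s.
Ksp = [Ba²⁺]^3[PO₄³⁻]^2 = (0.146)^3(2s)^2
(2s)^2 = 2.87×10⁻³⁰ / (0.146)^3 = 9.22×10⁻²⁸
s = 1.52×10⁻¹⁴ mol L⁻¹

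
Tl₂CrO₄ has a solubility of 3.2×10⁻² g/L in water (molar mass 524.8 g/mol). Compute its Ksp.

s = (3.2×10⁻² g L⁻¹)/(524.8 g mol⁻¹) = 6.098×10⁻⁵ M
Tl₂CrO₄(s) ⇌ 2 Tl⁺(aq) + CrO₄²⁻(aq)
Call the molar solubility s, so that [Tl⁺] = 2s and [CrO₄²⁻] = s.
Ksp = [Tl⁺]^2[CrO₄²⁻] = (2s)^2 · s = 4s^3
Ksp = 4 × (6.098×10⁻⁵)^3 = 9.1×10⁻¹³

Ksp = 9.1×10⁻¹³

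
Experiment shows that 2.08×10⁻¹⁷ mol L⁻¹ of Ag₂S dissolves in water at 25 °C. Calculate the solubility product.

Ksp = 3.60×10⁻⁵⁰

Ag₂S(s) ⇌ 2 Ag⁺(aq) + S²⁻(aq)
For each mole of Ag₂S that dissolves per liter, [Ag⁺] = 2s and [S²⁻] = s; let s denote this solubility.
Ksp = [Ag⁺]^2[S²⁻] = (2s)^2 · s = 4s^3
Ksp = 4 × (2.08×10⁻¹⁷)^3 = 3.60×10⁻⁵⁰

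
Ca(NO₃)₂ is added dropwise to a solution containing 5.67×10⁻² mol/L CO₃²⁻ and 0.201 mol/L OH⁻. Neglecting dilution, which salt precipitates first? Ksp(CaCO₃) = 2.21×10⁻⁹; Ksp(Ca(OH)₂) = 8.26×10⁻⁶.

The threshold for precipitation is Q = Ksp.
For CaCO₃: [Ca²⁺] = (Ksp/[CO₃²⁻]) = 3.90×10⁻⁸ mol/L
For Ca(OH)₂: [Ca²⁺] = (Ksp/[OH⁻]^2) = 2.04×10⁻⁴ mol/L
The smaller threshold [Ca²⁺] is reached first, so CaCO₃ precipitates first.

CaCO₃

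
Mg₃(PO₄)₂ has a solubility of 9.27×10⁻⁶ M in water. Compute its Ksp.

Mg₃(PO₄)₂(s) ⇌ 3 Mg²⁺(aq) + 2 PO₄³⁻(aq)
If s mol/L of Mg₃(PO₄)₂ dissolves, [Mg²⁺] = 3s and [PO₄³⁻] = 2s.
Ksp = [Mg²⁺]^3[PO₄³⁻]^2 = (3s)^3 · (2s)^2 = 108s^5
Ksp = 108 × (9.27×10⁻⁶)^5 = 7.39×10⁻²⁴

Ksp = 7.39×10⁻²⁴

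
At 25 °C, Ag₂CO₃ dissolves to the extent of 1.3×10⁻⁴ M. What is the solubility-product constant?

Ag₂CO₃(s) ⇌ 2 Ag⁺(aq) + CO₃²⁻(aq)
If s mol/L of Ag₂CO₃ dissolves, [Ag⁺] = 2s and [CO₃²⁻] = s.
Ksp = [Ag⁺]^2[CO₃²⁻] = (2s)^2 · s = 4s^3
Ksp = 4 × (1.3×10⁻⁴)^3 = 8.8×10⁻¹²

Ksp = 8.8×10⁻¹²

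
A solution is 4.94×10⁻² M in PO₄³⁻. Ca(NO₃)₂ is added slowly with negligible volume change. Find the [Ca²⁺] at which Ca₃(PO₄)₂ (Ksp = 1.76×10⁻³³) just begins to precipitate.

8.97×10⁻¹¹ M

Precipitation of each salt begins when its ion product equals Ksp.
Ca₃(PO₄)₂(s) ⇌ 3 Ca²⁺(aq) + 2 PO₄³⁻(aq)
Ksp = [Ca²⁺]^3[PO₄³⁻]^2 = [Ca²⁺]^3(4.94×10⁻²)^2
[Ca²⁺]^3 = 1.76×10⁻³³ / (4.94×10⁻²)^2 = 7.21×10⁻³¹
[Ca²⁺] = 8.97×10⁻¹¹ M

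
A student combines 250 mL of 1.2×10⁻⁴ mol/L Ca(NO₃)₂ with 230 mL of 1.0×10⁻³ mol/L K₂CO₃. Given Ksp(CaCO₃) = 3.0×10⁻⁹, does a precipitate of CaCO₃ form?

Yes

Total volume after mixing = 250 + 230 = 480 mL.
[Ca²⁺] = (1.2×10⁻⁴)(250)/480 = 6.3×10⁻⁵ mol/L
[CO₃²⁻] = (1.0×10⁻³)(230)/480 = 4.8×10⁻⁴ mol/L
Q = [Ca²⁺][CO₃²⁻] = 3.0×10⁻⁸
Because Q > Ksp (3.0×10⁻⁸ vs 3.0×10⁻⁹), a precipitate of CaCO₃ forms.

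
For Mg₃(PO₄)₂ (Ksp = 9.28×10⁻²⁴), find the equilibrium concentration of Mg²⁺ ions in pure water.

2.91×10⁻⁵ M

Mg₃(PO₄)₂(s) ⇌ 3 Mg²⁺(aq) + 2 PO₄³⁻(aq)
For each mole of Mg₃(PO₄)₂ that dissolves per liter, [Mg²⁺] = 3s and [PO₄³⁻] = 2s; let s denote this solubility.
Ksp = [Mg²⁺]^3[PO₄³⁻]^2 = (3s)^3 · (2s)^2 = 108s^5 = 9.28×10⁻²⁴
s = 9.70×10⁻⁶ mol/L
[Mg²⁺] = 3s = 2.91×10⁻⁵ mol/L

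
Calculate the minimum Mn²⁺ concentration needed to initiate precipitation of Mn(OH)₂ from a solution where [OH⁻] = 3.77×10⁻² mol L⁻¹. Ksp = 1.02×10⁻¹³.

7.18×10⁻¹¹ M

Precipitation of each salt begins when its ion product equals Ksp.
Mn(OH)₂(s) ⇌ Mn²⁺(aq) + 2 OH⁻(aq)
Ksp = [Mn²⁺][OH⁻]^2 = [Mn²⁺](3.77×10⁻²)^2
[Mn²⁺] = 1.02×10⁻¹³ / (3.77×10⁻²)^2 = 7.18×10⁻¹¹
[Mn²⁺] = 7.18×10⁻¹¹ mol L⁻¹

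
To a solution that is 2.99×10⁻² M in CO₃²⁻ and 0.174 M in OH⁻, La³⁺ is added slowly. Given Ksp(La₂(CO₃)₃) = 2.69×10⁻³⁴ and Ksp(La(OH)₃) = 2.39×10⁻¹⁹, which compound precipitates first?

La(OH)₃

A salt starts to precipitate once the ion product Q reaches its Ksp.
For La₂(CO₃)₃: [La³⁺] = (Ksp/[CO₃²⁻]^3)^(1/2) = 3.17×10⁻¹⁵ M
For La(OH)₃: [La³⁺] = (Ksp/[OH⁻]^3) = 4.54×10⁻¹⁷ M
Since La(OH)₃ needs less La³⁺ to reach saturation, it precipitates first.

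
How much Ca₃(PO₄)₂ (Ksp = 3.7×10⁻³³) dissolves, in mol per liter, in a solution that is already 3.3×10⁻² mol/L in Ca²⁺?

5.1×10⁻¹⁵ M

Ca₃(PO₄)₂(s) ⇌ 3 Ca²⁺(aq) + 2 PO₄³⁻(aq)
With Ca²⁺ already at 3.3×10⁻² mol/L and s small, take [Ca²⁺] ≈ 3.3×10⁻² mol/L and [PO₄³⁻] = 2s.
Ksp = [Ca²⁺]^3[PO₄³⁻]^2 = (3.3×10⁻²)^3(2s)^2
(2s)^2 = 3.7×10⁻³³ / (3.3×10⁻²)^3 = 1.0×10⁻²⁸
s = 5.1×10⁻¹⁵ mol/L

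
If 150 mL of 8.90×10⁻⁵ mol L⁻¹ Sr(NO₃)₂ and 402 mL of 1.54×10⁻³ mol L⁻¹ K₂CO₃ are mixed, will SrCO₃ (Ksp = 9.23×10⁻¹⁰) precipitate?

Yes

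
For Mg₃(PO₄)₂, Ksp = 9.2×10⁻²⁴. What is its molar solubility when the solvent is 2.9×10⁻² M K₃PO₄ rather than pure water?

7.4×10⁻⁸ M

Mg₃(PO₄)₂(s) ⇌ 3 Mg²⁺(aq) + 2 PO₄³⁻(aq)
PO₄³⁻ is already present at 2.9×10⁻² M. If s mol/L of Mg₃(PO₄)₂ dissolves, [Mg²⁺] = 3s while [PO₄³⁻] ≈ 2.9×10⁻² M.
Ksp = [Mg²⁺]^3[PO₄³⁻]^2 = (3s)^3(2.9×10⁻²)^2
(3s)^3 = 9.2×10⁻²⁴ / (2.9×10⁻²)^2 = 1.1×10⁻²⁰
s = 7.4×10⁻⁸ M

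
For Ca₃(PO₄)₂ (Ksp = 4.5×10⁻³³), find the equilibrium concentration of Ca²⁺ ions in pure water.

4.0×10⁻⁷ M

Ca₃(PO₄)₂(s) ⇌ 3 Ca²⁺(aq) + 2 PO₄³⁻(aq)
For each mole of Ca₃(PO₄)₂ that dissolves per liter, [Ca²⁺] = 3s and [PO₄³⁻] = 2s; let s denote this solubility.
Ksp = [Ca²⁺]^3[PO₄³⁻]^2 = (3s)^3 · (2s)^2 = 108s^5 = 4.5×10⁻³³
s = 1.3×10⁻⁷ M
[Ca²⁺] = 3s = 4.0×10⁻⁷ M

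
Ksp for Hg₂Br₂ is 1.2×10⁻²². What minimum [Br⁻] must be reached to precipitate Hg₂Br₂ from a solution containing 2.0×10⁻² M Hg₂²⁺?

7.7×10⁻¹¹ M

Precipitation begins when Q = Ksp.
Hg₂Br₂(s) ⇌ Hg₂²⁺(aq) + 2 Br⁻(aq)
Ksp = [Hg₂²⁺][Br⁻]^2 = [Br⁻]^2(2.0×10⁻²)
[Br⁻]^2 = 1.2×10⁻²² / (2.0×10⁻²) = 6.0×10⁻²¹
[Br⁻] = 7.7×10⁻¹¹ M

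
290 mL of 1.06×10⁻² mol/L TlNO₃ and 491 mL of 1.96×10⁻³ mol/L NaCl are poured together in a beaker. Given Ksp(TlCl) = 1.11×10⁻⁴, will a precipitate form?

No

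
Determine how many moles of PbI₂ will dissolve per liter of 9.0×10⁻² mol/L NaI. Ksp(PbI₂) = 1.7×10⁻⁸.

2.1×10⁻⁶ M

PbI₂(s) ⇌ Pb²⁺(aq) + 2 I⁻(aq)
I⁻ is already present at 9.0×10⁻² mol/L. If s mol/L of PbI₂ dissolves, [Pb²⁺] = s while [I⁻] ≈ 9.0×10⁻² mol/L.
Ksp = [Pb²⁺][I⁻]^2 = s(9.0×10⁻²)^2
s = 1.7×10⁻⁸ / (9.0×10⁻²)^2 = 2.1×10⁻⁶
s = 2.1×10⁻⁶ mol/L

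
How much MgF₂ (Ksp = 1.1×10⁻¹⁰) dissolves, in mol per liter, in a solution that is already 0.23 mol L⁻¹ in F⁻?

2.1×10⁻⁹ M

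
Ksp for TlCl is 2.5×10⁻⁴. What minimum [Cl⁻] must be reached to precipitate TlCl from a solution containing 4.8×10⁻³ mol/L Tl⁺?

The threshold for precipitation is Q = Ksp.
TlCl(s) ⇌ Tl⁺(aq) + Cl⁻(aq)
Ksp = [Tl⁺][Cl⁻] = [Cl⁻](4.8×10⁻³)
[Cl⁻] = 2.5×10⁻⁴ / (4.8×10⁻³) = 5.2×10⁻²
[Cl⁻] = 5.2×10⁻² mol/L

5.2×10⁻² M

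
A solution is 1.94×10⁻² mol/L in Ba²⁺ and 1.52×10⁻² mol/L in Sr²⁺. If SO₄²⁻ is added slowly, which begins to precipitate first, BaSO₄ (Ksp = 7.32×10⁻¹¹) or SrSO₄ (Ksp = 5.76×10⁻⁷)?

Each salt precipitates once Q = Ksp for that salt.
For BaSO₄: [SO₄²⁻] = (Ksp/[Ba²⁺]) = 3.77×10⁻⁹ mol/L
For SrSO₄: [SO₄²⁻] = (Ksp/[Sr²⁺]) = 3.79×10⁻⁵ mol/L
Since BaSO₄ needs less SO₄²⁻ to reach saturation, it precipitates first.

BaSO₄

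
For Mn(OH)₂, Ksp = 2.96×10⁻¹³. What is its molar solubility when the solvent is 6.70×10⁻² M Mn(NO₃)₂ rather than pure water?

1.05×10⁻⁶ M

Mn(OH)₂(s) ⇌ Mn²⁺(aq) + 2 OH⁻(aq)
Let s be the solubility of Mn(OH)₂ here. The common ion gives [Mn²⁺] ≈ 6.70×10⁻² M, and [OH⁻] = 2s.
Ksp = [Mn²⁺][OH⁻]^2 = (6.70×10⁻²)(2s)^2
(2s)^2 = 2.96×10⁻¹³ / (6.70×10⁻²) = 4.42×10⁻¹²
s = 1.05×10⁻⁶ M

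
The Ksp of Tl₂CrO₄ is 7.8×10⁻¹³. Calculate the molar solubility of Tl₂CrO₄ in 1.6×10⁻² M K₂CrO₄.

3.5×10⁻⁶ M

Tl₂CrO₄(s) ⇌ 2 Tl⁺(aq) + CrO₄²⁻(aq)
Let s be the solubility of Tl₂CrO₄ here. The common ion gives [CrO₄²⁻] ≈ 1.6×10⁻² M, and [Tl⁺] = 2s.
Ksp = [Tl⁺]^2[CrO₄²⁻] = (2s)^2(1.6×10⁻²)
(2s)^2 = 7.8×10⁻¹³ / (1.6×10⁻²) = 4.9×10⁻¹¹
s = 3.5×10⁻⁶ M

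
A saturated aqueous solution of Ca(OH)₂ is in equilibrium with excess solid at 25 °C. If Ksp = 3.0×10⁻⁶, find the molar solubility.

9.1×10⁻³ M

Ca(OH)₂(s) ⇌ Ca²⁺(aq) + 2 OH⁻(aq)
For each mole of Ca(OH)₂ that dissolves per liter, [Ca²⁺] = s and [OH⁻] = 2s; let s denote this solubility.
Ksp = [Ca²⁺][OH⁻]^2 = s · (2s)^2 = 4s^3
4s^3 = 3.0×10⁻⁶  ⇒  s^3 = 7.5×10⁻⁷
Taking the 3rd root, s = 9.1×10⁻³ mol L⁻¹.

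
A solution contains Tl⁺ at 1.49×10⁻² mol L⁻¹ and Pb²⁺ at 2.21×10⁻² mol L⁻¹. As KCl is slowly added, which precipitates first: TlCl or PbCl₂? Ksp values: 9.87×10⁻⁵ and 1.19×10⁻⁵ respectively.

TlCl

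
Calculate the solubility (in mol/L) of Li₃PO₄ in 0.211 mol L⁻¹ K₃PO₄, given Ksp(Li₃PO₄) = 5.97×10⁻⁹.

1.02×10⁻³ M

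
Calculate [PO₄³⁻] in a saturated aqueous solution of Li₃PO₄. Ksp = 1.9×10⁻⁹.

2.9×10⁻³ M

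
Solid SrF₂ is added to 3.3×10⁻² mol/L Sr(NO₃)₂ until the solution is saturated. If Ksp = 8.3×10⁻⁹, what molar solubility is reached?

2.5×10⁻⁴ M

SrF₂(s) ⇌ Sr²⁺(aq) + 2 F⁻(aq)
The solution already contains Sr²⁺ at 3.3×10⁻² mol/L. Let s be the molar solubility of SrF₂.
[Sr²⁺] ≈ 3.3×10⁻² mol/L (common ion dominates); [F⁻] = 2s.
Ksp = [Sr²⁺][F⁻]^2 = (3.3×10⁻²)(2s)^2
(2s)^2 = 8.3×10⁻⁹ / (3.3×10⁻²) = 2.5×10⁻⁷
s = 2.5×10⁻⁴ mol/L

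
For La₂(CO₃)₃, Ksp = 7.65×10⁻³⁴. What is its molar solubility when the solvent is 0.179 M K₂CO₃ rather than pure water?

La₂(CO₃)₃(s) ⇌ 2 La³⁺(aq) + 3 CO₃²⁻(aq)
Let s be the solubility of La₂(CO₃)₃ here. The common ion gives [CO₃²⁻] ≈ 0.179 M, and [La³⁺] = 2s.
Ksp = [La³⁺]^2[CO₃²⁻]^3 = (2s)^2(0.179)^3
(2s)^2 = 7.65×10⁻³⁴ / (0.179)^3 = 1.33×10⁻³¹
s = 1.83×10⁻¹⁶ M

1.83×10⁻¹⁶ M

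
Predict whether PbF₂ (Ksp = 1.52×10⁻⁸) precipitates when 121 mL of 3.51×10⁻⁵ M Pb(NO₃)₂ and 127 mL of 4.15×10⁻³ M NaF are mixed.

No

Total volume after mixing = 121 + 127 = 248 mL.
[Pb²⁺] = (3.51×10⁻⁵)(121)/248 = 1.71×10⁻⁵ M
[F⁻] = (4.15×10⁻³)(127)/248 = 2.13×10⁻³ M
Q = [Pb²⁺][F⁻]^2 = 7.73×10⁻¹¹
Since Q (7.73×10⁻¹¹) is less than Ksp (1.52×10⁻⁸), no PbF₂ precipitates.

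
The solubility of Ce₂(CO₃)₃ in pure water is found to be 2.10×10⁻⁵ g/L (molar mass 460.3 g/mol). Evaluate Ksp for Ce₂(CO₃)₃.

Ksp = 2.13×10⁻³⁵

s = (2.10×10⁻⁵ g L⁻¹)/(460.3 g mol⁻¹) = 4.5622×10⁻⁸ M
Ce₂(CO₃)₃(s) ⇌ 2 Ce³⁺(aq) + 3 CO₃²⁻(aq)
Let s be the molar solubility. Then [Ce³⁺] = 2s and [CO₃²⁻] = 3s.
Ksp = [Ce³⁺]^2[CO₃²⁻]^3 = (2s)^2 · (3s)^3 = 108s^5
Ksp = 108 × (4.5622×10⁻⁸)^5 = 2.13×10⁻³⁵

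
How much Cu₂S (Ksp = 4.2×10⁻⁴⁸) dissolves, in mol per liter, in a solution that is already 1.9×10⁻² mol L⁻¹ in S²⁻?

7.4×10⁻²⁴ M

Cu₂S(s) ⇌ 2 Cu⁺(aq) + S²⁻(aq)
With S²⁻ already at 1.9×10⁻² mol L⁻¹ and s small, take [S²⁻] ≈ 1.9×10⁻² mol L⁻¹ and [Cu⁺] = 2s.
Ksp = [Cu⁺]^2[S²⁻] = (2s)^2(1.9×10⁻²)
(2s)^2 = 4.2×10⁻⁴⁸ / (1.9×10⁻²) = 2.2×10⁻⁴⁶
s = 7.4×10⁻²⁴ mol L⁻¹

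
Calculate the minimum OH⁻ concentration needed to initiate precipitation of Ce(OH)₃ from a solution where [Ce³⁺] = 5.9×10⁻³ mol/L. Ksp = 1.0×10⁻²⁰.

1.2×10⁻⁶ M

Precipitation begins when Q = Ksp.
Ce(OH)₃(s) ⇌ Ce³⁺(aq) + 3 OH⁻(aq)
Ksp = [Ce³⁺][OH⁻]^3 = [OH⁻]^3(5.9×10⁻³)
[OH⁻]^3 = 1.0×10⁻²⁰ / (5.9×10⁻³) = 1.7×10⁻¹⁸
[OH⁻] = 1.2×10⁻⁶ mol/L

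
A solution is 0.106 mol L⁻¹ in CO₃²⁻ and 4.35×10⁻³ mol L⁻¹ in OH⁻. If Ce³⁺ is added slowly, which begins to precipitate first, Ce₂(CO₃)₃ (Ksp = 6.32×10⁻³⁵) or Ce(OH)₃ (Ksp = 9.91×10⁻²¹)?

Ce₂(CO₃)₃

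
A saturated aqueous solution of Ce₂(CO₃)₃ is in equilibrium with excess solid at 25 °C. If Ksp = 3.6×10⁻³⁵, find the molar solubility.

Ce₂(CO₃)₃(s) ⇌ 2 Ce³⁺(aq) + 3 CO₃²⁻(aq)
Call the molar solubility s, so that [Ce³⁺] = 2s and [CO₃²⁻] = 3s.
Ksp = [Ce³⁺]^2[CO₃²⁻]^3 = (2s)^2 · (3s)^3 = 108s^5
108s^5 = 3.6×10⁻³⁵  ⇒  s^5 = 3.3×10⁻³⁷
s = 5.1×10⁻⁸ M

5.1×10⁻⁸ M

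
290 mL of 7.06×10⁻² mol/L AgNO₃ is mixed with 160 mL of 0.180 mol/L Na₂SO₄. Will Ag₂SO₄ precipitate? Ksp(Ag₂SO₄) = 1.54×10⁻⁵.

Yes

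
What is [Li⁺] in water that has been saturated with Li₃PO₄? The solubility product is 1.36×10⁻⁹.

7.99×10⁻³ M

Li₃PO₄(s) ⇌ 3 Li⁺(aq) + PO₄³⁻(aq)
Call the molar solubility s, so that [Li⁺] = 3s and [PO₄³⁻] = s.
Ksp = [Li⁺]^3[PO₄³⁻] = (3s)^3 · s = 27s^4 = 1.36×10⁻⁹
s = 2.66×10⁻³ M
[Li⁺] = 3s = 7.99×10⁻³ M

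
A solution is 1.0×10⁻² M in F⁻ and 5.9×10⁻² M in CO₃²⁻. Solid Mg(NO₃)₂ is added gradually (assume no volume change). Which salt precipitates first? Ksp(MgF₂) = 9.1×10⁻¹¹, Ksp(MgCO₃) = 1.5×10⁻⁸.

MgCO₃

Precipitation begins when Q = Ksp.
For MgF₂: [Mg²⁺] = (Ksp/[F⁻]^2) = 9.1×10⁻⁷ M
For MgCO₃: [Mg²⁺] = (Ksp/[CO₃²⁻]) = 2.5×10⁻⁷ M
The smaller threshold [Mg²⁺] is reached first, so MgCO₃ precipitates first.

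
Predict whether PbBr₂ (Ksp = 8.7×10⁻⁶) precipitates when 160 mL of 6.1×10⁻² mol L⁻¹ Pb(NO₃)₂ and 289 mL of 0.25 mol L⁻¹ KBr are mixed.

Yes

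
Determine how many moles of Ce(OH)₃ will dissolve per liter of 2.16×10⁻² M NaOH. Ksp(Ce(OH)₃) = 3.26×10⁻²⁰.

3.23×10⁻¹⁵ M

Ce(OH)₃(s) ⇌ Ce³⁺(aq) + 3 OH⁻(aq)
Let s be the solubility of Ce(OH)₃ here. The common ion gives [OH⁻] ≈ 2.16×10⁻² M, and [Ce³⁺] = s.
Ksp = [Ce³⁺][OH⁻]^3 = s(2.16×10⁻²)^3
s = 3.26×10⁻²⁰ / (2.16×10⁻²)^3 = 3.23×10⁻¹⁵
s = 3.23×10⁻¹⁵ M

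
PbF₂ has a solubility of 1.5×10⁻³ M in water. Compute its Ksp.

PbF₂(s) ⇌ Pb²⁺(aq) + 2 F⁻(aq)
Let s be the molar solubility. Then [Pb²⁺] = s and [F⁻] = 2s.
Ksp = [Pb²⁺][F⁻]^2 = s · (2s)^2 = 4s^3
Ksp = 4 × (1.5×10⁻³)^3 = 1.4×10⁻⁸

Ksp = 1.4×10⁻⁸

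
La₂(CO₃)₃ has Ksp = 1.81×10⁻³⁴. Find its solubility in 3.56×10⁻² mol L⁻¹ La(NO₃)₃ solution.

La₂(CO₃)₃(s) ⇌ 2 La³⁺(aq) + 3 CO₃²⁻(aq)
La³⁺ is already present at 3.56×10⁻² mol L⁻¹. If s mol/L of La₂(CO₃)₃ dissolves, [CO₃²⁻] = 3s while [La³⁺] ≈ 3.56×10⁻² mol L⁻¹.
Ksp = [La³⁺]^2[CO₃²⁻]^3 = (3.56×10⁻²)^2(3s)^3
(3s)^3 = 1.81×10⁻³⁴ / (3.56×10⁻²)^2 = 1.43×10⁻³¹
s = 1.74×10⁻¹¹ mol L⁻¹

1.74×10⁻¹¹ M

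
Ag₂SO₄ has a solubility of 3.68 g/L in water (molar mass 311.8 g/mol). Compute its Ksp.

Ksp = 6.58×10⁻⁶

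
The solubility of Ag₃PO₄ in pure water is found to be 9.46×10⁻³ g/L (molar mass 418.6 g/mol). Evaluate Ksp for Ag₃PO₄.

Convert to molarity: s = 9.46×10⁻³ / 418.6 = 2.2599×10⁻⁵ mol/L
Ag₃PO₄(s) ⇌ 3 Ag⁺(aq) + PO₄³⁻(aq)
Let s be the molar solubility. Then [Ag⁺] = 3s and [PO₄³⁻] = s.
Ksp = [Ag⁺]^3[PO₄³⁻] = (3s)^3 · s = 27s^4
Ksp = 27 × (2.2599×10⁻⁵)^4 = 7.04×10⁻¹⁸

Ksp = 7.04×10⁻¹⁸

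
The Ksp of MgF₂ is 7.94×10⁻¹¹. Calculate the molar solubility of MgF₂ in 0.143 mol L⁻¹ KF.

MgF₂(s) ⇌ Mg²⁺(aq) + 2 F⁻(aq)
With F⁻ already at 0.143 mol L⁻¹ and s small, take [F⁻] ≈ 0.143 mol L⁻¹ and [Mg²⁺] = s.
Ksp = [Mg²⁺][F⁻]^2 = s(0.143)^2
s = 7.94×10⁻¹¹ / (0.143)^2 = 3.88×10⁻⁹
s = 3.88×10⁻⁹ mol L⁻¹

3.88×10⁻⁹ M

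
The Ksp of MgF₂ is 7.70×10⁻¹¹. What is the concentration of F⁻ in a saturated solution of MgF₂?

MgF₂(s) ⇌ Mg²⁺(aq) + 2 F⁻(aq)
If s mol/L of MgF₂ dissolves, [Mg²⁺] = s and [F⁻] = 2s.
Ksp = [Mg²⁺][F⁻]^2 = s · (2s)^2 = 4s^3 = 7.70×10⁻¹¹
s = 2.68×10⁻⁴ mol L⁻¹
[F⁻] = 2s = 5.36×10⁻⁴ mol L⁻¹

5.36×10⁻⁴ M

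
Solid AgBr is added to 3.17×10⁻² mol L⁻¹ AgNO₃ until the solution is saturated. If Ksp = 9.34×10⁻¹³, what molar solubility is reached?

2.95×10⁻¹¹ M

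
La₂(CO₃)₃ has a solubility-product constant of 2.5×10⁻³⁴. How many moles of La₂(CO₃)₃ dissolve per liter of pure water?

7.5×10⁻⁸ M

La₂(CO₃)₃(s) ⇌ 2 La³⁺(aq) + 3 CO₃²⁻(aq)
With molar solubility s: [La³⁺] = 2s, [CO₃²⁻] = 3s.
Ksp = [La³⁺]^2[CO₃²⁻]^3 = (2s)^2 · (3s)^3 = 108s^5
108s^5 = 2.5×10⁻³⁴  ⇒  s^5 = 2.3×10⁻³⁶
Taking the 5th root, s = 7.5×10⁻⁸ mol L⁻¹.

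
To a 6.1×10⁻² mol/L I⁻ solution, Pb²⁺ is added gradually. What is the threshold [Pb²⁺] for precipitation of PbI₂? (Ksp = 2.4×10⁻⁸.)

A salt starts to precipitate once the ion product Q reaches its Ksp.
PbI₂(s) ⇌ Pb²⁺(aq) + 2 I⁻(aq)
Ksp = [Pb²⁺][I⁻]^2 = [Pb²⁺](6.1×10⁻²)^2
[Pb²⁺] = 2.4×10⁻⁸ / (6.1×10⁻²)^2 = 6.4×10⁻⁶
[Pb²⁺] = 6.4×10⁻⁶ mol/L

6.4×10⁻⁶ M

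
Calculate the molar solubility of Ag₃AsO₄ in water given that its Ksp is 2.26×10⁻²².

1.70×10⁻⁶ M

Ag₃AsO₄(s) ⇌ 3 Ag⁺(aq) + AsO₄³⁻(aq)
With molar solubility s: [Ag⁺] = 3s, [AsO₄³⁻] = s.
Ksp = [Ag⁺]^3[AsO₄³⁻] = (3s)^3 · s = 27s^4
27s^4 = 2.26×10⁻²²  ⇒  s^4 = 8.37×10⁻²⁴
s = 1.70×10⁻⁶ mol L⁻¹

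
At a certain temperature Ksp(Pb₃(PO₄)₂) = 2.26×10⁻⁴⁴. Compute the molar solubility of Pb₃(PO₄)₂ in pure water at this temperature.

7.31×10⁻¹⁰ M

Pb₃(PO₄)₂(s) ⇌ 3 Pb²⁺(aq) + 2 PO₄³⁻(aq)
Let s be the molar solubility. Then [Pb²⁺] = 3s and [PO₄³⁻] = 2s.
Ksp = [Pb²⁺]^3[PO₄³⁻]^2 = (3s)^3 · (2s)^2 = 108s^5
108s^5 = 2.26×10⁻⁴⁴  ⇒  s^5 = 2.09×10⁻⁴⁶
s = (2.09×10⁻⁴⁶)^(1/5) = 7.31×10⁻¹⁰ M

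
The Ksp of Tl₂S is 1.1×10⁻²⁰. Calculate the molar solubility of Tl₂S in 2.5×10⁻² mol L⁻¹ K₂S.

Tl₂S(s) ⇌ 2 Tl⁺(aq) + S²⁻(aq)
With S²⁻ already at 2.5×10⁻² mol L⁻¹ and s small, take [S²⁻] ≈ 2.5×10⁻² mol L⁻¹ and [Tl⁺] = 2s.
Ksp = [Tl⁺]^2[S²⁻] = (2s)^2(2.5×10⁻²)
(2s)^2 = 1.1×10⁻²⁰ / (2.5×10⁻²) = 4.4×10⁻¹⁹
s = 3.3×10⁻¹⁰ mol L⁻¹

3.3×10⁻¹⁰ M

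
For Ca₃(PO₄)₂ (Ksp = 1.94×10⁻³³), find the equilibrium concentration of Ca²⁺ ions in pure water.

3.37×10⁻⁷ M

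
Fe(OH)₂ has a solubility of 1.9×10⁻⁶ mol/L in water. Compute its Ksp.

Fe(OH)₂(s) ⇌ Fe²⁺(aq) + 2 OH⁻(aq)
Let s be the molar solubility. Then [Fe²⁺] = s and [OH⁻] = 2s.
Ksp = [Fe²⁺][OH⁻]^2 = s · (2s)^2 = 4s^3
Ksp = 4 × (1.9×10⁻⁶)^3 = 2.7×10⁻¹⁷

Ksp = 2.7×10⁻¹⁷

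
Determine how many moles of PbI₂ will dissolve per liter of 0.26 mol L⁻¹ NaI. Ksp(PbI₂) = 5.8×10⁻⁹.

8.6×10⁻⁸ M

PbI₂(s) ⇌ Pb²⁺(aq) + 2 I⁻(aq)
The solution already contains I⁻ at 0.26 mol L⁻¹. Let s be the molar solubility of PbI₂.
[I⁻] ≈ 0.26 mol L⁻¹ (common ion dominates); [Pb²⁺] = s.
Ksp = [Pb²⁺][I⁻]^2 = s(0.26)^2
s = 5.8×10⁻⁹ / (0.26)^2 = 8.6×10⁻⁸
s = 8.6×10⁻⁸ mol L⁻¹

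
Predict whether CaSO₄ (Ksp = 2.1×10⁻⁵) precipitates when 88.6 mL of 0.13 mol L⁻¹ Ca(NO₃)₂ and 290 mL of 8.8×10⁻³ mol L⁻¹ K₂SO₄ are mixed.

Total volume after mixing = 88.6 + 290 = 378.6 mL.
[Ca²⁺] = (0.13)(88.6)/378.6 = 3.0×10⁻² mol L⁻¹
[SO₄²⁻] = (8.8×10⁻³)(290)/378.6 = 6.7×10⁻³ mol L⁻¹
Q = [Ca²⁺][SO₄²⁻] = 2.1×10⁻⁴
Since Q (2.1×10⁻⁴) exceeds Ksp (2.1×10⁻⁵), CaSO₄ will precipitate.

Yes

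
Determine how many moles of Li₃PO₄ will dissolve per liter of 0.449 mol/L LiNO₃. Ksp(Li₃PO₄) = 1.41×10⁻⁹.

1.56×10⁻⁸ M

Li₃PO₄(s) ⇌ 3 Li⁺(aq) + PO₄³⁻(aq)
Li⁺ is already present at 0.449 mol/L. If s mol/L of Li₃PO₄ dissolves, [PO₄³⁻] = s while [Li⁺] ≈ 0.449 mol/L.
Ksp = [Li⁺]^3[PO₄³⁻] = (0.449)^3s
s = 1.41×10⁻⁹ / (0.449)^3 = 1.56×10⁻⁸
s = 1.56×10⁻⁸ mol/L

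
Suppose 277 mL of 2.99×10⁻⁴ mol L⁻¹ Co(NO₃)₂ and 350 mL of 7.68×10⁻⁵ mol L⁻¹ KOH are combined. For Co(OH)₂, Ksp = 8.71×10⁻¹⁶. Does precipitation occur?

Yes

The combined volume is 627 mL.
[Co²⁺] = (2.99×10⁻⁴)(277)/627 = 1.32×10⁻⁴ mol L⁻¹
[OH⁻] = (7.68×10⁻⁵)(350)/627 = 4.29×10⁻⁵ mol L⁻¹
Q = [Co²⁺][OH⁻]^2 = 2.43×10⁻¹³
Because Q > Ksp (2.43×10⁻¹³ vs 8.71×10⁻¹⁶), a precipitate of Co(OH)₂ forms.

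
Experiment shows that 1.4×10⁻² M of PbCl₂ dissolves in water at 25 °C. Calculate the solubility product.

PbCl₂(s) ⇌ Pb²⁺(aq) + 2 Cl⁻(aq)
Let s be the molar solubility. Then [Pb²⁺] = s and [Cl⁻] = 2s.
Ksp = [Pb²⁺][Cl⁻]^2 = s · (2s)^2 = 4s^3
Ksp = 4 × (1.4×10⁻²)^3 = 1.1×10⁻⁵

Ksp = 1.1×10⁻⁵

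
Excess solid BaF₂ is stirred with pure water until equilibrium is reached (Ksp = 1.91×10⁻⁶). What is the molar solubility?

BaF₂(s) ⇌ Ba²⁺(aq) + 2 F⁻(aq)
With molar solubility s: [Ba²⁺] = s, [F⁻] = 2s.
Ksp = [Ba²⁺][F⁻]^2 = s · (2s)^2 = 4s^3
4s^3 = 1.91×10⁻⁶  ⇒  s^3 = 4.78×10⁻⁷
s = (4.78×10⁻⁷)^(1/3) = 7.82×10⁻³ mol/L

7.82×10⁻³ M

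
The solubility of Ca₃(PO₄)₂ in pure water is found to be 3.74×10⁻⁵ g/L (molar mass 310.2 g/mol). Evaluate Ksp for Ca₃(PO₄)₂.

Ksp = 2.75×10⁻³³

Convert to molarity: s = 3.74×10⁻⁵ / 310.2 = 1.2057×10⁻⁷ mol/L
Ca₃(PO₄)₂(s) ⇌ 3 Ca²⁺(aq) + 2 PO₄³⁻(aq)
For each mole of Ca₃(PO₄)₂ that dissolves per liter, [Ca²⁺] = 3s and [PO₄³⁻] = 2s; let s denote this solubility.
Ksp = [Ca²⁺]^3[PO₄³⁻]^2 = (3s)^3 · (2s)^2 = 108s^5
Ksp = 108 × (1.2057×10⁻⁷)^5 = 2.75×10⁻³³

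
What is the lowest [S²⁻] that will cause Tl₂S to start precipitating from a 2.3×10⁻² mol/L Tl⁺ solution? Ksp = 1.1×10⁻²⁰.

2.1×10⁻¹⁷ M

Precipitation of each salt begins when its ion product equals Ksp.
Tl₂S(s) ⇌ 2 Tl⁺(aq) + S²⁻(aq)
Ksp = [Tl⁺]^2[S²⁻] = [S²⁻](2.3×10⁻²)^2
[S²⁻] = 1.1×10⁻²⁰ / (2.3×10⁻²)^2 = 2.1×10⁻¹⁷
[S²⁻] = 2.1×10⁻¹⁷ mol/L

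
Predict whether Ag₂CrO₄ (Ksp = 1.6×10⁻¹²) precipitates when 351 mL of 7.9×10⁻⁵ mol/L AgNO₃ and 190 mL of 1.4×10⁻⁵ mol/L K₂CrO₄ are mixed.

No

After mixing, V = 351 mL + 190 mL = 541 mL.
[Ag⁺] = (7.9×10⁻⁵)(351)/541 = 5.1×10⁻⁵ mol/L
[CrO₄²⁻] = (1.4×10⁻⁵)(190)/541 = 4.9×10⁻⁶ mol/L
Q = [Ag⁺]^2[CrO₄²⁻] = 1.3×10⁻¹⁴
Q < Ksp (1.3×10⁻¹⁴ vs 1.6×10⁻¹²); the solution remains unsaturated and no precipitate forms.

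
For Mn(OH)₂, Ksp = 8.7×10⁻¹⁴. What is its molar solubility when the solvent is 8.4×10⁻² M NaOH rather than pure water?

1.2×10⁻¹¹ M

Mn(OH)₂(s) ⇌ Mn²⁺(aq) + 2 OH⁻(aq)
With OH⁻ already at 8.4×10⁻² M and s small, take [OH⁻] ≈ 8.4×10⁻² M and [Mn²⁺] = s.
Ksp = [Mn²⁺][OH⁻]^2 = s(8.4×10⁻²)^2
s = 8.7×10⁻¹⁴ / (8.4×10⁻²)^2 = 1.2×10⁻¹¹
s = 1.2×10⁻¹¹ M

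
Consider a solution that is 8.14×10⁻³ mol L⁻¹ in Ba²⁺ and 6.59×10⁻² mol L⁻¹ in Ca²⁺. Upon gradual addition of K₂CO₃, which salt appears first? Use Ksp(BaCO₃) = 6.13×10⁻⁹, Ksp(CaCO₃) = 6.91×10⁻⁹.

Each salt precipitates once Q = Ksp for that salt.
For BaCO₃: [CO₃²⁻] = (Ksp/[Ba²⁺]) = 7.53×10⁻⁷ mol L⁻¹
For CaCO₃: [CO₃²⁻] = (Ksp/[Ca²⁺]) = 1.05×10⁻⁷ mol L⁻¹
Since CaCO₃ needs less CO₃²⁻ to reach saturation, it precipitates first.

CaCO₃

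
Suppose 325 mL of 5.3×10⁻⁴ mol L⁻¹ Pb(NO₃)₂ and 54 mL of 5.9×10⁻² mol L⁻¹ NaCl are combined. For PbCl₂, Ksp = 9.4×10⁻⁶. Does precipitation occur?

No

The combined volume is 379 mL.
[Pb²⁺] = (5.3×10⁻⁴)(325)/379 = 4.5×10⁻⁴ mol L⁻¹
[Cl⁻] = (5.9×10⁻²)(54)/379 = 8.4×10⁻³ mol L⁻¹
Q = [Pb²⁺][Cl⁻]^2 = 3.2×10⁻⁸
Q = 3.2×10⁻⁸ < Ksp = 9.4×10⁻⁶, so the solution is unsaturated and no precipitate forms.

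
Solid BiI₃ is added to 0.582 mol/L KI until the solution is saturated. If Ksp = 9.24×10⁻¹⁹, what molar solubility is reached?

4.69×10⁻¹⁸ M

BiI₃(s) ⇌ Bi³⁺(aq) + 3 I⁻(aq)
I⁻ is already present at 0.582 mol/L. If s mol/L of BiI₃ dissolves, [Bi³⁺] = s while [I⁻] ≈ 0.582 mol/L.
Ksp = [Bi³⁺][I⁻]^3 = s(0.582)^3
s = 9.24×10⁻¹⁹ / (0.582)^3 = 4.69×10⁻¹⁸
s = 4.69×10⁻¹⁸ mol/L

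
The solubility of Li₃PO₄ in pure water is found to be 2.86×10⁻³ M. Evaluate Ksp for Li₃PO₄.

Ksp = 1.81×10⁻⁹

Li₃PO₄(s) ⇌ 3 Li⁺(aq) + PO₄³⁻(aq)
If s mol/L of Li₃PO₄ dissolves, [Li⁺] = 3s and [PO₄³⁻] = s.
Ksp = [Li⁺]^3[PO₄³⁻] = (3s)^3 · s = 27s^4
Ksp = 27 × (2.86×10⁻³)^4 = 1.81×10⁻⁹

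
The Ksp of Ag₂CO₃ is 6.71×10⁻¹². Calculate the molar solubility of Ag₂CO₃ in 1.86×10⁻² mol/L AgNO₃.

1.94×10⁻⁸ M

Ag₂CO₃(s) ⇌ 2 Ag⁺(aq) + CO₃²⁻(aq)
Let s be the solubility of Ag₂CO₃ here. The common ion gives [Ag⁺] ≈ 1.86×10⁻² mol/L, and [CO₃²⁻] = s.
Ksp = [Ag⁺]^2[CO₃²⁻] = (1.86×10⁻²)^2s
s = 6.71×10⁻¹² / (1.86×10⁻²)^2 = 1.94×10⁻⁸
s = 1.94×10⁻⁸ mol/L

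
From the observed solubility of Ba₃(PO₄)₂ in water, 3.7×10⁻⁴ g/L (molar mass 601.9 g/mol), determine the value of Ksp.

Ksp = 9.5×10⁻³⁰

s = (3.7×10⁻⁴ g L⁻¹)/(601.9 g mol⁻¹) = 6.147×10⁻⁷ M
Ba₃(PO₄)₂(s) ⇌ 3 Ba²⁺(aq) + 2 PO₄³⁻(aq)
Call the molar solubility s, so that [Ba²⁺] = 3s and [PO₄³⁻] = 2s.
Ksp = [Ba²⁺]^3[PO₄³⁻]^2 = (3s)^3 · (2s)^2 = 108s^5
Ksp = 108 × (6.147×10⁻⁷)^5 = 9.5×10⁻³⁰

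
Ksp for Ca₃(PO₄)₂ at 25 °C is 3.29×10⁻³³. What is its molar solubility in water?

Ca₃(PO₄)₂(s) ⇌ 3 Ca²⁺(aq) + 2 PO₄³⁻(aq)
Call the molar solubility s, so that [Ca²⁺] = 3s and [PO₄³⁻] = 2s.
Ksp = [Ca²⁺]^3[PO₄³⁻]^2 = (3s)^3 · (2s)^2 = 108s^5
108s^5 = 3.29×10⁻³³  ⇒  s^5 = 3.05×10⁻³⁵
Taking the 5th root, s = 1.25×10⁻⁷ M.

1.25×10⁻⁷ M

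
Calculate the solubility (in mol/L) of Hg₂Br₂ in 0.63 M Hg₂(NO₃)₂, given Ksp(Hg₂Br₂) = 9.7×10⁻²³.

6.2×10⁻¹² M

Hg₂Br₂(s) ⇌ Hg₂²⁺(aq) + 2 Br⁻(aq)
With Hg₂²⁺ already at 0.63 M and s small, take [Hg₂²⁺] ≈ 0.63 M and [Br⁻] = 2s.
Ksp = [Hg₂²⁺][Br⁻]^2 = (0.63)(2s)^2
(2s)^2 = 9.7×10⁻²³ / (0.63) = 1.5×10⁻²²
s = 6.2×10⁻¹² M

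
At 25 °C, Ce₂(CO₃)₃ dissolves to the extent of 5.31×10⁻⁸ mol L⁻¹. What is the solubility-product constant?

Ce₂(CO₃)₃(s) ⇌ 2 Ce³⁺(aq) + 3 CO₃²⁻(aq)
Call the molar solubility s, so that [Ce³⁺] = 2s and [CO₃²⁻] = 3s.
Ksp = [Ce³⁺]^2[CO₃²⁻]^3 = (2s)^2 · (3s)^3 = 108s^5
Ksp = 108 × (5.31×10⁻⁸)^5 = 4.56×10⁻³⁵

Ksp = 4.56×10⁻³⁵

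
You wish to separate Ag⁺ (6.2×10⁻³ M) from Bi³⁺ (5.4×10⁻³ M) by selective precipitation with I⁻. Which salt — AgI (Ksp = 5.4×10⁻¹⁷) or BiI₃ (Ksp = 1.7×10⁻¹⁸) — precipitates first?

Precipitation begins when Q = Ksp.
For AgI: [I⁻] = (Ksp/[Ag⁺]) = 8.7×10⁻¹⁵ M
For BiI₃: [I⁻] = (Ksp/[Bi³⁺])^(1/3) = 6.8×10⁻⁶ M
AgI requires the lower [I⁻], so it precipitates first.

AgI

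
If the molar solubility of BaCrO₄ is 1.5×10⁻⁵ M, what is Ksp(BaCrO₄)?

BaCrO₄(s) ⇌ Ba²⁺(aq) + CrO₄²⁻(aq)
Let s be the molar solubility. Then [Ba²⁺] = s and [CrO₄²⁻] = s.
Ksp = [Ba²⁺][CrO₄²⁻] = s · s = s^2
Ksp = (1.5×10⁻⁵)^2 = 2.3×10⁻¹⁰

Ksp = 2.3×10⁻¹⁰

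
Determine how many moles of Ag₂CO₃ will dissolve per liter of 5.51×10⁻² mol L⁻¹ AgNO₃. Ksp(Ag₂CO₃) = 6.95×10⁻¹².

Ag₂CO₃(s) ⇌ 2 Ag⁺(aq) + CO₃²⁻(aq)
With Ag⁺ already at 5.51×10⁻² mol L⁻¹ and s small, take [Ag⁺] ≈ 5.51×10⁻² mol L⁻¹ and [CO₃²⁻] = s.
Ksp = [Ag⁺]^2[CO₃²⁻] = (5.51×10⁻²)^2s
s = 6.95×10⁻¹² / (5.51×10⁻²)^2 = 2.29×10⁻⁹
s = 2.29×10⁻⁹ mol L⁻¹

2.29×10⁻⁹ M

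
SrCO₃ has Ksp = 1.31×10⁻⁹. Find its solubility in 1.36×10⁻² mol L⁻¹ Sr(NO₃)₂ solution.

SrCO₃(s) ⇌ Sr²⁺(aq) + CO₃²⁻(aq)
Let s be the solubility of SrCO₃ here. The common ion gives [Sr²⁺] ≈ 1.36×10⁻² mol L⁻¹, and [CO₃²⁻] = s.
Ksp = [Sr²⁺][CO₃²⁻] = (1.36×10⁻²)s
s = 1.31×10⁻⁹ / (1.36×10⁻²) = 9.63×10⁻⁸
s = 9.63×10⁻⁸ mol L⁻¹

9.63×10⁻⁸ M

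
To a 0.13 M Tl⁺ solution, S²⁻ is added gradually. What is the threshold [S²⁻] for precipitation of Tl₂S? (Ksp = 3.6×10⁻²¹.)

2.1×10⁻¹⁹ M

Each salt precipitates once Q = Ksp for that salt.
Tl₂S(s) ⇌ 2 Tl⁺(aq) + S²⁻(aq)
Ksp = [Tl⁺]^2[S²⁻] = [S²⁻](0.13)^2
[S²⁻] = 3.6×10⁻²¹ / (0.13)^2 = 2.1×10⁻¹⁹
[S²⁻] = 2.1×10⁻¹⁹ M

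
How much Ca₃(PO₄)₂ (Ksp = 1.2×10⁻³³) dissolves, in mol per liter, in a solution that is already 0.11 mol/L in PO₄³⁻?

Ca₃(PO₄)₂(s) ⇌ 3 Ca²⁺(aq) + 2 PO₄³⁻(aq)
PO₄³⁻ is already present at 0.11 mol/L. If s mol/L of Ca₃(PO₄)₂ dissolves, [Ca²⁺] = 3s while [PO₄³⁻] ≈ 0.11 mol/L.
Ksp = [Ca²⁺]^3[PO₄³⁻]^2 = (3s)^3(0.11)^2
(3s)^3 = 1.2×10⁻³³ / (0.11)^2 = 9.9×10⁻³²
s = 1.5×10⁻¹¹ mol/L

1.5×10⁻¹¹ M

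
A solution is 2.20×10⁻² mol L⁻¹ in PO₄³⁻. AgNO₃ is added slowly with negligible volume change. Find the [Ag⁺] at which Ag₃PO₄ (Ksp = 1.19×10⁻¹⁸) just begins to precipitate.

3.78×10⁻⁶ M

The threshold for precipitation is Q = Ksp.
Ag₃PO₄(s) ⇌ 3 Ag⁺(aq) + PO₄³⁻(aq)
Ksp = [Ag⁺]^3[PO₄³⁻] = [Ag⁺]^3(2.20×10⁻²)
[Ag⁺]^3 = 1.19×10⁻¹⁸ / (2.20×10⁻²) = 5.41×10⁻¹⁷
[Ag⁺] = 3.78×10⁻⁶ mol L⁻¹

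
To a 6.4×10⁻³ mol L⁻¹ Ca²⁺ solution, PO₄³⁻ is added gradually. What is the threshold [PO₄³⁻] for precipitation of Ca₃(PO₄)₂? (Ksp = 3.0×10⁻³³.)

Precipitation of each salt begins when its ion product equals Ksp.
Ca₃(PO₄)₂(s) ⇌ 3 Ca²⁺(aq) + 2 PO₄³⁻(aq)
Ksp = [Ca²⁺]^3[PO₄³⁻]^2 = [PO₄³⁻]^2(6.4×10⁻³)^3
[PO₄³⁻]^2 = 3.0×10⁻³³ / (6.4×10⁻³)^3 = 1.1×10⁻²⁶
[PO₄³⁻] = 1.1×10⁻¹³ mol L⁻¹

1.1×10⁻¹³ M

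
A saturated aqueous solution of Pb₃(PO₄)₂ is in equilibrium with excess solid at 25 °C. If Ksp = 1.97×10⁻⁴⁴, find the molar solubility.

7.12×10⁻¹⁰ M

Pb₃(PO₄)₂(s) ⇌ 3 Pb²⁺(aq) + 2 PO₄³⁻(aq)
If s mol/L of Pb₃(PO₄)₂ dissolves, [Pb²⁺] = 3s and [PO₄³⁻] = 2s.
Ksp = [Pb²⁺]^3[PO₄³⁻]^2 = (3s)^3 · (2s)^2 = 108s^5
108s^5 = 1.97×10⁻⁴⁴  ⇒  s^5 = 1.82×10⁻⁴⁶
Taking the 5th root, s = 7.12×10⁻¹⁰ mol/L.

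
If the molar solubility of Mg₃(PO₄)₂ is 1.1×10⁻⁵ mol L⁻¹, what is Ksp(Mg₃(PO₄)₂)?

Ksp = 1.7×10⁻²³

Mg₃(PO₄)₂(s) ⇌ 3 Mg²⁺(aq) + 2 PO₄³⁻(aq)
With molar solubility s: [Mg²⁺] = 3s, [PO₄³⁻] = 2s.
Ksp = [Mg²⁺]^3[PO₄³⁻]^2 = (3s)^3 · (2s)^2 = 108s^5
Ksp = 108 × (1.1×10⁻⁵)^5 = 1.7×10⁻²³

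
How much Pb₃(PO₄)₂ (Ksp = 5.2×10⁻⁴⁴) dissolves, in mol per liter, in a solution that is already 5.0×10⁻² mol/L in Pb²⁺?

1.0×10⁻²⁰ M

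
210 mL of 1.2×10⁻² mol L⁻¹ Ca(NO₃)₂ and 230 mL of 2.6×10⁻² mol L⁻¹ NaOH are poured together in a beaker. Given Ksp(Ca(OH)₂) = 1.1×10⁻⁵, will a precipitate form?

After mixing, V = 210 mL + 230 mL = 440 mL.
[Ca²⁺] = (1.2×10⁻²)(210)/440 = 5.7×10⁻³ mol L⁻¹
[OH⁻] = (2.6×10⁻²)(230)/440 = 1.4×10⁻² mol L⁻¹
Q = [Ca²⁺][OH⁻]^2 = 1.1×10⁻⁶
Since Q (1.1×10⁻⁶) is less than Ksp (1.1×10⁻⁵), no Ca(OH)₂ precipitates.

No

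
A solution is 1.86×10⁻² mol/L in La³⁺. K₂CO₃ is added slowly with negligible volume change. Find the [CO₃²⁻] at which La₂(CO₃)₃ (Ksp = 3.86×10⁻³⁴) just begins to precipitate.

Precipitation begins when Q = Ksp.
La₂(CO₃)₃(s) ⇌ 2 La³⁺(aq) + 3 CO₃²⁻(aq)
Ksp = [La³⁺]^2[CO₃²⁻]^3 = [CO₃²⁻]^3(1.86×10⁻²)^2
[CO₃²⁻]^3 = 3.86×10⁻³⁴ / (1.86×10⁻²)^2 = 1.12×10⁻³⁰
[CO₃²⁻] = 1.04×10⁻¹⁰ mol/L

1.04×10⁻¹⁰ M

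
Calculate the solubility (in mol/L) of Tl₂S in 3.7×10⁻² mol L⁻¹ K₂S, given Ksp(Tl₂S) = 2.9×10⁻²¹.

1.4×10⁻¹⁰ M

Tl₂S(s) ⇌ 2 Tl⁺(aq) + S²⁻(aq)
With S²⁻ already at 3.7×10⁻² mol L⁻¹ and s small, take [S²⁻] ≈ 3.7×10⁻² mol L⁻¹ and [Tl⁺] = 2s.
Ksp = [Tl⁺]^2[S²⁻] = (2s)^2(3.7×10⁻²)
(2s)^2 = 2.9×10⁻²¹ / (3.7×10⁻²) = 7.8×10⁻²⁰
s = 1.4×10⁻¹⁰ mol L⁻¹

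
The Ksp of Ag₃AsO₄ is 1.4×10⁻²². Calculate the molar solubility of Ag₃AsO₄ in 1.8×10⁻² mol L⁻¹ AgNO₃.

Ag₃AsO₄(s) ⇌ 3 Ag⁺(aq) + AsO₄³⁻(aq)
Ag⁺ is already present at 1.8×10⁻² mol L⁻¹. If s mol/L of Ag₃AsO₄ dissolves, [AsO₄³⁻] = s while [Ag⁺] ≈ 1.8×10⁻² mol L⁻¹.
Ksp = [Ag⁺]^3[AsO₄³⁻] = (1.8×10⁻²)^3s
s = 1.4×10⁻²² / (1.8×10⁻²)^3 = 2.4×10⁻¹⁷
s = 2.4×10⁻¹⁷ mol L⁻¹

2.4×10⁻¹⁷ M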